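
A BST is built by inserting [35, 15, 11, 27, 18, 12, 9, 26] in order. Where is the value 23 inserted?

Starting tree (level order): [35, 15, None, 11, 27, 9, 12, 18, None, None, None, None, None, None, 26]
Insertion path: 35 -> 15 -> 27 -> 18 -> 26
Result: insert 23 as left child of 26
Final tree (level order): [35, 15, None, 11, 27, 9, 12, 18, None, None, None, None, None, None, 26, 23]


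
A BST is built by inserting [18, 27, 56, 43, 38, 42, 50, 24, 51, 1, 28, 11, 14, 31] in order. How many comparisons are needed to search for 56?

Search path for 56: 18 -> 27 -> 56
Found: True
Comparisons: 3


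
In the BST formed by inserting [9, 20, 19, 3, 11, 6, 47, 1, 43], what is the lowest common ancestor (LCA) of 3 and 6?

Tree insertion order: [9, 20, 19, 3, 11, 6, 47, 1, 43]
Tree (level-order array): [9, 3, 20, 1, 6, 19, 47, None, None, None, None, 11, None, 43]
In a BST, the LCA of p=3, q=6 is the first node v on the
root-to-leaf path with p <= v <= q (go left if both < v, right if both > v).
Walk from root:
  at 9: both 3 and 6 < 9, go left
  at 3: 3 <= 3 <= 6, this is the LCA
LCA = 3


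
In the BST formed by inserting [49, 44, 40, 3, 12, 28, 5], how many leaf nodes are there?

Tree built from: [49, 44, 40, 3, 12, 28, 5]
Tree (level-order array): [49, 44, None, 40, None, 3, None, None, 12, 5, 28]
Rule: A leaf has 0 children.
Per-node child counts:
  node 49: 1 child(ren)
  node 44: 1 child(ren)
  node 40: 1 child(ren)
  node 3: 1 child(ren)
  node 12: 2 child(ren)
  node 5: 0 child(ren)
  node 28: 0 child(ren)
Matching nodes: [5, 28]
Count of leaf nodes: 2


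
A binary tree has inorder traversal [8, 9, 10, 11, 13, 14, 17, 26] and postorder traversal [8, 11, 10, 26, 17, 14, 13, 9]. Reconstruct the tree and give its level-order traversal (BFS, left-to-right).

Inorder:   [8, 9, 10, 11, 13, 14, 17, 26]
Postorder: [8, 11, 10, 26, 17, 14, 13, 9]
Algorithm: postorder visits root last, so walk postorder right-to-left;
each value is the root of the current inorder slice — split it at that
value, recurse on the right subtree first, then the left.
Recursive splits:
  root=9; inorder splits into left=[8], right=[10, 11, 13, 14, 17, 26]
  root=13; inorder splits into left=[10, 11], right=[14, 17, 26]
  root=14; inorder splits into left=[], right=[17, 26]
  root=17; inorder splits into left=[], right=[26]
  root=26; inorder splits into left=[], right=[]
  root=10; inorder splits into left=[], right=[11]
  root=11; inorder splits into left=[], right=[]
  root=8; inorder splits into left=[], right=[]
Reconstructed level-order: [9, 8, 13, 10, 14, 11, 17, 26]


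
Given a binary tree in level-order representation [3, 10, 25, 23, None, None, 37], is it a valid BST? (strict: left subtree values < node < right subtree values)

Level-order array: [3, 10, 25, 23, None, None, 37]
Validate using subtree bounds (lo, hi): at each node, require lo < value < hi,
then recurse left with hi=value and right with lo=value.
Preorder trace (stopping at first violation):
  at node 3 with bounds (-inf, +inf): OK
  at node 10 with bounds (-inf, 3): VIOLATION
Node 10 violates its bound: not (-inf < 10 < 3).
Result: Not a valid BST


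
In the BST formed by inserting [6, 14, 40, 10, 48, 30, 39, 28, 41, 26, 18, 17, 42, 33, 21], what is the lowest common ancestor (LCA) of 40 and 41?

Tree insertion order: [6, 14, 40, 10, 48, 30, 39, 28, 41, 26, 18, 17, 42, 33, 21]
Tree (level-order array): [6, None, 14, 10, 40, None, None, 30, 48, 28, 39, 41, None, 26, None, 33, None, None, 42, 18, None, None, None, None, None, 17, 21]
In a BST, the LCA of p=40, q=41 is the first node v on the
root-to-leaf path with p <= v <= q (go left if both < v, right if both > v).
Walk from root:
  at 6: both 40 and 41 > 6, go right
  at 14: both 40 and 41 > 14, go right
  at 40: 40 <= 40 <= 41, this is the LCA
LCA = 40


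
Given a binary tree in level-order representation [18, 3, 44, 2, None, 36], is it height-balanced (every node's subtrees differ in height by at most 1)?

Tree (level-order array): [18, 3, 44, 2, None, 36]
Definition: a tree is height-balanced if, at every node, |h(left) - h(right)| <= 1 (empty subtree has height -1).
Bottom-up per-node check:
  node 2: h_left=-1, h_right=-1, diff=0 [OK], height=0
  node 3: h_left=0, h_right=-1, diff=1 [OK], height=1
  node 36: h_left=-1, h_right=-1, diff=0 [OK], height=0
  node 44: h_left=0, h_right=-1, diff=1 [OK], height=1
  node 18: h_left=1, h_right=1, diff=0 [OK], height=2
All nodes satisfy the balance condition.
Result: Balanced


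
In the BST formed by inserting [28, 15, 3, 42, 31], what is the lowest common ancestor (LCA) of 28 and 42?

Tree insertion order: [28, 15, 3, 42, 31]
Tree (level-order array): [28, 15, 42, 3, None, 31]
In a BST, the LCA of p=28, q=42 is the first node v on the
root-to-leaf path with p <= v <= q (go left if both < v, right if both > v).
Walk from root:
  at 28: 28 <= 28 <= 42, this is the LCA
LCA = 28


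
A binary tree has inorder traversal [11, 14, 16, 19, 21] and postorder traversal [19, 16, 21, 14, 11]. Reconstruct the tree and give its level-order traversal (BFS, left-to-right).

Inorder:   [11, 14, 16, 19, 21]
Postorder: [19, 16, 21, 14, 11]
Algorithm: postorder visits root last, so walk postorder right-to-left;
each value is the root of the current inorder slice — split it at that
value, recurse on the right subtree first, then the left.
Recursive splits:
  root=11; inorder splits into left=[], right=[14, 16, 19, 21]
  root=14; inorder splits into left=[], right=[16, 19, 21]
  root=21; inorder splits into left=[16, 19], right=[]
  root=16; inorder splits into left=[], right=[19]
  root=19; inorder splits into left=[], right=[]
Reconstructed level-order: [11, 14, 21, 16, 19]


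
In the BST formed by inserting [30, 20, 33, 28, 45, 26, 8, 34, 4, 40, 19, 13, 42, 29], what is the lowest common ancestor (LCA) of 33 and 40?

Tree insertion order: [30, 20, 33, 28, 45, 26, 8, 34, 4, 40, 19, 13, 42, 29]
Tree (level-order array): [30, 20, 33, 8, 28, None, 45, 4, 19, 26, 29, 34, None, None, None, 13, None, None, None, None, None, None, 40, None, None, None, 42]
In a BST, the LCA of p=33, q=40 is the first node v on the
root-to-leaf path with p <= v <= q (go left if both < v, right if both > v).
Walk from root:
  at 30: both 33 and 40 > 30, go right
  at 33: 33 <= 33 <= 40, this is the LCA
LCA = 33


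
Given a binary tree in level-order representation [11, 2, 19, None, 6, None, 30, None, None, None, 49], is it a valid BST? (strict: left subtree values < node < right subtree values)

Level-order array: [11, 2, 19, None, 6, None, 30, None, None, None, 49]
Validate using subtree bounds (lo, hi): at each node, require lo < value < hi,
then recurse left with hi=value and right with lo=value.
Preorder trace (stopping at first violation):
  at node 11 with bounds (-inf, +inf): OK
  at node 2 with bounds (-inf, 11): OK
  at node 6 with bounds (2, 11): OK
  at node 19 with bounds (11, +inf): OK
  at node 30 with bounds (19, +inf): OK
  at node 49 with bounds (30, +inf): OK
No violation found at any node.
Result: Valid BST


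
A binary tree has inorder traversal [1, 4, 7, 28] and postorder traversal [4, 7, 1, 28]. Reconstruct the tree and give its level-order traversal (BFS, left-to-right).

Inorder:   [1, 4, 7, 28]
Postorder: [4, 7, 1, 28]
Algorithm: postorder visits root last, so walk postorder right-to-left;
each value is the root of the current inorder slice — split it at that
value, recurse on the right subtree first, then the left.
Recursive splits:
  root=28; inorder splits into left=[1, 4, 7], right=[]
  root=1; inorder splits into left=[], right=[4, 7]
  root=7; inorder splits into left=[4], right=[]
  root=4; inorder splits into left=[], right=[]
Reconstructed level-order: [28, 1, 7, 4]


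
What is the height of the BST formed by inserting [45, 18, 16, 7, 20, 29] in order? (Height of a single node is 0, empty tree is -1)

Insertion order: [45, 18, 16, 7, 20, 29]
Tree (level-order array): [45, 18, None, 16, 20, 7, None, None, 29]
Compute height bottom-up (empty subtree = -1):
  height(7) = 1 + max(-1, -1) = 0
  height(16) = 1 + max(0, -1) = 1
  height(29) = 1 + max(-1, -1) = 0
  height(20) = 1 + max(-1, 0) = 1
  height(18) = 1 + max(1, 1) = 2
  height(45) = 1 + max(2, -1) = 3
Height = 3


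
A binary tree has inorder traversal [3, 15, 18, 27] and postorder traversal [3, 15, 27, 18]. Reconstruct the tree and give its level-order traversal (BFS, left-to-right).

Inorder:   [3, 15, 18, 27]
Postorder: [3, 15, 27, 18]
Algorithm: postorder visits root last, so walk postorder right-to-left;
each value is the root of the current inorder slice — split it at that
value, recurse on the right subtree first, then the left.
Recursive splits:
  root=18; inorder splits into left=[3, 15], right=[27]
  root=27; inorder splits into left=[], right=[]
  root=15; inorder splits into left=[3], right=[]
  root=3; inorder splits into left=[], right=[]
Reconstructed level-order: [18, 15, 27, 3]


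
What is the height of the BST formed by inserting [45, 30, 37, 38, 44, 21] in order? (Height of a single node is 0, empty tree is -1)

Insertion order: [45, 30, 37, 38, 44, 21]
Tree (level-order array): [45, 30, None, 21, 37, None, None, None, 38, None, 44]
Compute height bottom-up (empty subtree = -1):
  height(21) = 1 + max(-1, -1) = 0
  height(44) = 1 + max(-1, -1) = 0
  height(38) = 1 + max(-1, 0) = 1
  height(37) = 1 + max(-1, 1) = 2
  height(30) = 1 + max(0, 2) = 3
  height(45) = 1 + max(3, -1) = 4
Height = 4


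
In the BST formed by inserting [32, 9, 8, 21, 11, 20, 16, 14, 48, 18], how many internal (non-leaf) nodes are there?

Tree built from: [32, 9, 8, 21, 11, 20, 16, 14, 48, 18]
Tree (level-order array): [32, 9, 48, 8, 21, None, None, None, None, 11, None, None, 20, 16, None, 14, 18]
Rule: An internal node has at least one child.
Per-node child counts:
  node 32: 2 child(ren)
  node 9: 2 child(ren)
  node 8: 0 child(ren)
  node 21: 1 child(ren)
  node 11: 1 child(ren)
  node 20: 1 child(ren)
  node 16: 2 child(ren)
  node 14: 0 child(ren)
  node 18: 0 child(ren)
  node 48: 0 child(ren)
Matching nodes: [32, 9, 21, 11, 20, 16]
Count of internal (non-leaf) nodes: 6


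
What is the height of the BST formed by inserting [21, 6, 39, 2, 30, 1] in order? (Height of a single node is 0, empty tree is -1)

Insertion order: [21, 6, 39, 2, 30, 1]
Tree (level-order array): [21, 6, 39, 2, None, 30, None, 1]
Compute height bottom-up (empty subtree = -1):
  height(1) = 1 + max(-1, -1) = 0
  height(2) = 1 + max(0, -1) = 1
  height(6) = 1 + max(1, -1) = 2
  height(30) = 1 + max(-1, -1) = 0
  height(39) = 1 + max(0, -1) = 1
  height(21) = 1 + max(2, 1) = 3
Height = 3


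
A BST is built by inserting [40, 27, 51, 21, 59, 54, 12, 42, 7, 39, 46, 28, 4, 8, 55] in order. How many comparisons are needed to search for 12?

Search path for 12: 40 -> 27 -> 21 -> 12
Found: True
Comparisons: 4


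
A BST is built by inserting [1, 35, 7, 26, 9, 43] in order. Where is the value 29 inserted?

Starting tree (level order): [1, None, 35, 7, 43, None, 26, None, None, 9]
Insertion path: 1 -> 35 -> 7 -> 26
Result: insert 29 as right child of 26
Final tree (level order): [1, None, 35, 7, 43, None, 26, None, None, 9, 29]


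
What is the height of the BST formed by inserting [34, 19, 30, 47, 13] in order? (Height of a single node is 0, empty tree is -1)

Insertion order: [34, 19, 30, 47, 13]
Tree (level-order array): [34, 19, 47, 13, 30]
Compute height bottom-up (empty subtree = -1):
  height(13) = 1 + max(-1, -1) = 0
  height(30) = 1 + max(-1, -1) = 0
  height(19) = 1 + max(0, 0) = 1
  height(47) = 1 + max(-1, -1) = 0
  height(34) = 1 + max(1, 0) = 2
Height = 2


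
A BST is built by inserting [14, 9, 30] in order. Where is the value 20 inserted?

Starting tree (level order): [14, 9, 30]
Insertion path: 14 -> 30
Result: insert 20 as left child of 30
Final tree (level order): [14, 9, 30, None, None, 20]


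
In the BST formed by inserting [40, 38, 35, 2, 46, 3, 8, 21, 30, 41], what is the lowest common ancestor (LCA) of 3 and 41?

Tree insertion order: [40, 38, 35, 2, 46, 3, 8, 21, 30, 41]
Tree (level-order array): [40, 38, 46, 35, None, 41, None, 2, None, None, None, None, 3, None, 8, None, 21, None, 30]
In a BST, the LCA of p=3, q=41 is the first node v on the
root-to-leaf path with p <= v <= q (go left if both < v, right if both > v).
Walk from root:
  at 40: 3 <= 40 <= 41, this is the LCA
LCA = 40


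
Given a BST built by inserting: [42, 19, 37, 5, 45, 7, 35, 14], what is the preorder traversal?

Tree insertion order: [42, 19, 37, 5, 45, 7, 35, 14]
Tree (level-order array): [42, 19, 45, 5, 37, None, None, None, 7, 35, None, None, 14]
Preorder traversal: [42, 19, 5, 7, 14, 37, 35, 45]


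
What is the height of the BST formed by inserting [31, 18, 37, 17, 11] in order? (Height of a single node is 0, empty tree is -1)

Insertion order: [31, 18, 37, 17, 11]
Tree (level-order array): [31, 18, 37, 17, None, None, None, 11]
Compute height bottom-up (empty subtree = -1):
  height(11) = 1 + max(-1, -1) = 0
  height(17) = 1 + max(0, -1) = 1
  height(18) = 1 + max(1, -1) = 2
  height(37) = 1 + max(-1, -1) = 0
  height(31) = 1 + max(2, 0) = 3
Height = 3


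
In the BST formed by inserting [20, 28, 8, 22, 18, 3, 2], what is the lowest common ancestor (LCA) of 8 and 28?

Tree insertion order: [20, 28, 8, 22, 18, 3, 2]
Tree (level-order array): [20, 8, 28, 3, 18, 22, None, 2]
In a BST, the LCA of p=8, q=28 is the first node v on the
root-to-leaf path with p <= v <= q (go left if both < v, right if both > v).
Walk from root:
  at 20: 8 <= 20 <= 28, this is the LCA
LCA = 20


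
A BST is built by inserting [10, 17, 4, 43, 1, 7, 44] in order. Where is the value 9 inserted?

Starting tree (level order): [10, 4, 17, 1, 7, None, 43, None, None, None, None, None, 44]
Insertion path: 10 -> 4 -> 7
Result: insert 9 as right child of 7
Final tree (level order): [10, 4, 17, 1, 7, None, 43, None, None, None, 9, None, 44]


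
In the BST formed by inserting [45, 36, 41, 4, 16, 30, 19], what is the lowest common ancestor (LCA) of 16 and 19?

Tree insertion order: [45, 36, 41, 4, 16, 30, 19]
Tree (level-order array): [45, 36, None, 4, 41, None, 16, None, None, None, 30, 19]
In a BST, the LCA of p=16, q=19 is the first node v on the
root-to-leaf path with p <= v <= q (go left if both < v, right if both > v).
Walk from root:
  at 45: both 16 and 19 < 45, go left
  at 36: both 16 and 19 < 36, go left
  at 4: both 16 and 19 > 4, go right
  at 16: 16 <= 16 <= 19, this is the LCA
LCA = 16


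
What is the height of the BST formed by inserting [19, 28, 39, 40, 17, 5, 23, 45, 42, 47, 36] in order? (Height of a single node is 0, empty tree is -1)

Insertion order: [19, 28, 39, 40, 17, 5, 23, 45, 42, 47, 36]
Tree (level-order array): [19, 17, 28, 5, None, 23, 39, None, None, None, None, 36, 40, None, None, None, 45, 42, 47]
Compute height bottom-up (empty subtree = -1):
  height(5) = 1 + max(-1, -1) = 0
  height(17) = 1 + max(0, -1) = 1
  height(23) = 1 + max(-1, -1) = 0
  height(36) = 1 + max(-1, -1) = 0
  height(42) = 1 + max(-1, -1) = 0
  height(47) = 1 + max(-1, -1) = 0
  height(45) = 1 + max(0, 0) = 1
  height(40) = 1 + max(-1, 1) = 2
  height(39) = 1 + max(0, 2) = 3
  height(28) = 1 + max(0, 3) = 4
  height(19) = 1 + max(1, 4) = 5
Height = 5


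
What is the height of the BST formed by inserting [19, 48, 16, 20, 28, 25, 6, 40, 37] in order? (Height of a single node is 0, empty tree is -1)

Insertion order: [19, 48, 16, 20, 28, 25, 6, 40, 37]
Tree (level-order array): [19, 16, 48, 6, None, 20, None, None, None, None, 28, 25, 40, None, None, 37]
Compute height bottom-up (empty subtree = -1):
  height(6) = 1 + max(-1, -1) = 0
  height(16) = 1 + max(0, -1) = 1
  height(25) = 1 + max(-1, -1) = 0
  height(37) = 1 + max(-1, -1) = 0
  height(40) = 1 + max(0, -1) = 1
  height(28) = 1 + max(0, 1) = 2
  height(20) = 1 + max(-1, 2) = 3
  height(48) = 1 + max(3, -1) = 4
  height(19) = 1 + max(1, 4) = 5
Height = 5


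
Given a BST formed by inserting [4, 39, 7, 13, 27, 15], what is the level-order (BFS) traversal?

Tree insertion order: [4, 39, 7, 13, 27, 15]
Tree (level-order array): [4, None, 39, 7, None, None, 13, None, 27, 15]
BFS from the root, enqueuing left then right child of each popped node:
  queue [4] -> pop 4, enqueue [39], visited so far: [4]
  queue [39] -> pop 39, enqueue [7], visited so far: [4, 39]
  queue [7] -> pop 7, enqueue [13], visited so far: [4, 39, 7]
  queue [13] -> pop 13, enqueue [27], visited so far: [4, 39, 7, 13]
  queue [27] -> pop 27, enqueue [15], visited so far: [4, 39, 7, 13, 27]
  queue [15] -> pop 15, enqueue [none], visited so far: [4, 39, 7, 13, 27, 15]
Result: [4, 39, 7, 13, 27, 15]


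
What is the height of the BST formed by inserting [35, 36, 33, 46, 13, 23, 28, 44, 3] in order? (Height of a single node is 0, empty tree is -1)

Insertion order: [35, 36, 33, 46, 13, 23, 28, 44, 3]
Tree (level-order array): [35, 33, 36, 13, None, None, 46, 3, 23, 44, None, None, None, None, 28]
Compute height bottom-up (empty subtree = -1):
  height(3) = 1 + max(-1, -1) = 0
  height(28) = 1 + max(-1, -1) = 0
  height(23) = 1 + max(-1, 0) = 1
  height(13) = 1 + max(0, 1) = 2
  height(33) = 1 + max(2, -1) = 3
  height(44) = 1 + max(-1, -1) = 0
  height(46) = 1 + max(0, -1) = 1
  height(36) = 1 + max(-1, 1) = 2
  height(35) = 1 + max(3, 2) = 4
Height = 4


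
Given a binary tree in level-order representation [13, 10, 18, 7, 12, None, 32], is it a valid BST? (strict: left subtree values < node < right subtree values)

Level-order array: [13, 10, 18, 7, 12, None, 32]
Validate using subtree bounds (lo, hi): at each node, require lo < value < hi,
then recurse left with hi=value and right with lo=value.
Preorder trace (stopping at first violation):
  at node 13 with bounds (-inf, +inf): OK
  at node 10 with bounds (-inf, 13): OK
  at node 7 with bounds (-inf, 10): OK
  at node 12 with bounds (10, 13): OK
  at node 18 with bounds (13, +inf): OK
  at node 32 with bounds (18, +inf): OK
No violation found at any node.
Result: Valid BST


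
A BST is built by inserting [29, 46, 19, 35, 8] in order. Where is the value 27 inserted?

Starting tree (level order): [29, 19, 46, 8, None, 35]
Insertion path: 29 -> 19
Result: insert 27 as right child of 19
Final tree (level order): [29, 19, 46, 8, 27, 35]


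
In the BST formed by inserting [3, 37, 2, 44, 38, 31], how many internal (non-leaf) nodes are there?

Tree built from: [3, 37, 2, 44, 38, 31]
Tree (level-order array): [3, 2, 37, None, None, 31, 44, None, None, 38]
Rule: An internal node has at least one child.
Per-node child counts:
  node 3: 2 child(ren)
  node 2: 0 child(ren)
  node 37: 2 child(ren)
  node 31: 0 child(ren)
  node 44: 1 child(ren)
  node 38: 0 child(ren)
Matching nodes: [3, 37, 44]
Count of internal (non-leaf) nodes: 3


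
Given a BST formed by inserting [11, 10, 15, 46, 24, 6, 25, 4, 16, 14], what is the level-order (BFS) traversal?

Tree insertion order: [11, 10, 15, 46, 24, 6, 25, 4, 16, 14]
Tree (level-order array): [11, 10, 15, 6, None, 14, 46, 4, None, None, None, 24, None, None, None, 16, 25]
BFS from the root, enqueuing left then right child of each popped node:
  queue [11] -> pop 11, enqueue [10, 15], visited so far: [11]
  queue [10, 15] -> pop 10, enqueue [6], visited so far: [11, 10]
  queue [15, 6] -> pop 15, enqueue [14, 46], visited so far: [11, 10, 15]
  queue [6, 14, 46] -> pop 6, enqueue [4], visited so far: [11, 10, 15, 6]
  queue [14, 46, 4] -> pop 14, enqueue [none], visited so far: [11, 10, 15, 6, 14]
  queue [46, 4] -> pop 46, enqueue [24], visited so far: [11, 10, 15, 6, 14, 46]
  queue [4, 24] -> pop 4, enqueue [none], visited so far: [11, 10, 15, 6, 14, 46, 4]
  queue [24] -> pop 24, enqueue [16, 25], visited so far: [11, 10, 15, 6, 14, 46, 4, 24]
  queue [16, 25] -> pop 16, enqueue [none], visited so far: [11, 10, 15, 6, 14, 46, 4, 24, 16]
  queue [25] -> pop 25, enqueue [none], visited so far: [11, 10, 15, 6, 14, 46, 4, 24, 16, 25]
Result: [11, 10, 15, 6, 14, 46, 4, 24, 16, 25]


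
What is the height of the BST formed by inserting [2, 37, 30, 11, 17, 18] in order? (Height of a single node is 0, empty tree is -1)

Insertion order: [2, 37, 30, 11, 17, 18]
Tree (level-order array): [2, None, 37, 30, None, 11, None, None, 17, None, 18]
Compute height bottom-up (empty subtree = -1):
  height(18) = 1 + max(-1, -1) = 0
  height(17) = 1 + max(-1, 0) = 1
  height(11) = 1 + max(-1, 1) = 2
  height(30) = 1 + max(2, -1) = 3
  height(37) = 1 + max(3, -1) = 4
  height(2) = 1 + max(-1, 4) = 5
Height = 5


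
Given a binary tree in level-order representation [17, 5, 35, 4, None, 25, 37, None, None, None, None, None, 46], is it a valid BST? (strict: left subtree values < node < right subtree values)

Level-order array: [17, 5, 35, 4, None, 25, 37, None, None, None, None, None, 46]
Validate using subtree bounds (lo, hi): at each node, require lo < value < hi,
then recurse left with hi=value and right with lo=value.
Preorder trace (stopping at first violation):
  at node 17 with bounds (-inf, +inf): OK
  at node 5 with bounds (-inf, 17): OK
  at node 4 with bounds (-inf, 5): OK
  at node 35 with bounds (17, +inf): OK
  at node 25 with bounds (17, 35): OK
  at node 37 with bounds (35, +inf): OK
  at node 46 with bounds (37, +inf): OK
No violation found at any node.
Result: Valid BST


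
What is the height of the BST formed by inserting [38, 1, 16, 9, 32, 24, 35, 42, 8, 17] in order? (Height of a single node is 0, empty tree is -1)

Insertion order: [38, 1, 16, 9, 32, 24, 35, 42, 8, 17]
Tree (level-order array): [38, 1, 42, None, 16, None, None, 9, 32, 8, None, 24, 35, None, None, 17]
Compute height bottom-up (empty subtree = -1):
  height(8) = 1 + max(-1, -1) = 0
  height(9) = 1 + max(0, -1) = 1
  height(17) = 1 + max(-1, -1) = 0
  height(24) = 1 + max(0, -1) = 1
  height(35) = 1 + max(-1, -1) = 0
  height(32) = 1 + max(1, 0) = 2
  height(16) = 1 + max(1, 2) = 3
  height(1) = 1 + max(-1, 3) = 4
  height(42) = 1 + max(-1, -1) = 0
  height(38) = 1 + max(4, 0) = 5
Height = 5


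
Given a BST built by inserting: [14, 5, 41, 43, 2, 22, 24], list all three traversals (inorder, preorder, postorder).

Tree insertion order: [14, 5, 41, 43, 2, 22, 24]
Tree (level-order array): [14, 5, 41, 2, None, 22, 43, None, None, None, 24]
Inorder (L, root, R): [2, 5, 14, 22, 24, 41, 43]
Preorder (root, L, R): [14, 5, 2, 41, 22, 24, 43]
Postorder (L, R, root): [2, 5, 24, 22, 43, 41, 14]


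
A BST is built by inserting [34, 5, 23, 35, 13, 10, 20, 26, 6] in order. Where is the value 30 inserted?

Starting tree (level order): [34, 5, 35, None, 23, None, None, 13, 26, 10, 20, None, None, 6]
Insertion path: 34 -> 5 -> 23 -> 26
Result: insert 30 as right child of 26
Final tree (level order): [34, 5, 35, None, 23, None, None, 13, 26, 10, 20, None, 30, 6]


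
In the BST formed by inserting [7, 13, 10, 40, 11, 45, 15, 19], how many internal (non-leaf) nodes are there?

Tree built from: [7, 13, 10, 40, 11, 45, 15, 19]
Tree (level-order array): [7, None, 13, 10, 40, None, 11, 15, 45, None, None, None, 19]
Rule: An internal node has at least one child.
Per-node child counts:
  node 7: 1 child(ren)
  node 13: 2 child(ren)
  node 10: 1 child(ren)
  node 11: 0 child(ren)
  node 40: 2 child(ren)
  node 15: 1 child(ren)
  node 19: 0 child(ren)
  node 45: 0 child(ren)
Matching nodes: [7, 13, 10, 40, 15]
Count of internal (non-leaf) nodes: 5


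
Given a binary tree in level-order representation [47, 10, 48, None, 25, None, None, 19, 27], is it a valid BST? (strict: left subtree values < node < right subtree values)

Level-order array: [47, 10, 48, None, 25, None, None, 19, 27]
Validate using subtree bounds (lo, hi): at each node, require lo < value < hi,
then recurse left with hi=value and right with lo=value.
Preorder trace (stopping at first violation):
  at node 47 with bounds (-inf, +inf): OK
  at node 10 with bounds (-inf, 47): OK
  at node 25 with bounds (10, 47): OK
  at node 19 with bounds (10, 25): OK
  at node 27 with bounds (25, 47): OK
  at node 48 with bounds (47, +inf): OK
No violation found at any node.
Result: Valid BST


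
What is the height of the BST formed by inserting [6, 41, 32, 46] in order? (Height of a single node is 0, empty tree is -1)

Insertion order: [6, 41, 32, 46]
Tree (level-order array): [6, None, 41, 32, 46]
Compute height bottom-up (empty subtree = -1):
  height(32) = 1 + max(-1, -1) = 0
  height(46) = 1 + max(-1, -1) = 0
  height(41) = 1 + max(0, 0) = 1
  height(6) = 1 + max(-1, 1) = 2
Height = 2


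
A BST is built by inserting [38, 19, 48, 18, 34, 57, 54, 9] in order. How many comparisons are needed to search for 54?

Search path for 54: 38 -> 48 -> 57 -> 54
Found: True
Comparisons: 4


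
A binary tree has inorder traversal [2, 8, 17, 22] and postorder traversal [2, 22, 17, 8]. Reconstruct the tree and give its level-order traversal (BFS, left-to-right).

Inorder:   [2, 8, 17, 22]
Postorder: [2, 22, 17, 8]
Algorithm: postorder visits root last, so walk postorder right-to-left;
each value is the root of the current inorder slice — split it at that
value, recurse on the right subtree first, then the left.
Recursive splits:
  root=8; inorder splits into left=[2], right=[17, 22]
  root=17; inorder splits into left=[], right=[22]
  root=22; inorder splits into left=[], right=[]
  root=2; inorder splits into left=[], right=[]
Reconstructed level-order: [8, 2, 17, 22]


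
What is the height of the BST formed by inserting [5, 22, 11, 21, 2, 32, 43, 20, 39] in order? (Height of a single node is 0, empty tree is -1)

Insertion order: [5, 22, 11, 21, 2, 32, 43, 20, 39]
Tree (level-order array): [5, 2, 22, None, None, 11, 32, None, 21, None, 43, 20, None, 39]
Compute height bottom-up (empty subtree = -1):
  height(2) = 1 + max(-1, -1) = 0
  height(20) = 1 + max(-1, -1) = 0
  height(21) = 1 + max(0, -1) = 1
  height(11) = 1 + max(-1, 1) = 2
  height(39) = 1 + max(-1, -1) = 0
  height(43) = 1 + max(0, -1) = 1
  height(32) = 1 + max(-1, 1) = 2
  height(22) = 1 + max(2, 2) = 3
  height(5) = 1 + max(0, 3) = 4
Height = 4


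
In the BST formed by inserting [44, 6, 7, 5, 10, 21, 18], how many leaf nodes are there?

Tree built from: [44, 6, 7, 5, 10, 21, 18]
Tree (level-order array): [44, 6, None, 5, 7, None, None, None, 10, None, 21, 18]
Rule: A leaf has 0 children.
Per-node child counts:
  node 44: 1 child(ren)
  node 6: 2 child(ren)
  node 5: 0 child(ren)
  node 7: 1 child(ren)
  node 10: 1 child(ren)
  node 21: 1 child(ren)
  node 18: 0 child(ren)
Matching nodes: [5, 18]
Count of leaf nodes: 2


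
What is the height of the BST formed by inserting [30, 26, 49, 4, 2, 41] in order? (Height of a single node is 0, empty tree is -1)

Insertion order: [30, 26, 49, 4, 2, 41]
Tree (level-order array): [30, 26, 49, 4, None, 41, None, 2]
Compute height bottom-up (empty subtree = -1):
  height(2) = 1 + max(-1, -1) = 0
  height(4) = 1 + max(0, -1) = 1
  height(26) = 1 + max(1, -1) = 2
  height(41) = 1 + max(-1, -1) = 0
  height(49) = 1 + max(0, -1) = 1
  height(30) = 1 + max(2, 1) = 3
Height = 3


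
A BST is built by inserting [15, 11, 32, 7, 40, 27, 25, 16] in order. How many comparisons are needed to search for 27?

Search path for 27: 15 -> 32 -> 27
Found: True
Comparisons: 3


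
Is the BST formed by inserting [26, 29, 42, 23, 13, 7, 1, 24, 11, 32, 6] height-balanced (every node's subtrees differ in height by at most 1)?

Tree (level-order array): [26, 23, 29, 13, 24, None, 42, 7, None, None, None, 32, None, 1, 11, None, None, None, 6]
Definition: a tree is height-balanced if, at every node, |h(left) - h(right)| <= 1 (empty subtree has height -1).
Bottom-up per-node check:
  node 6: h_left=-1, h_right=-1, diff=0 [OK], height=0
  node 1: h_left=-1, h_right=0, diff=1 [OK], height=1
  node 11: h_left=-1, h_right=-1, diff=0 [OK], height=0
  node 7: h_left=1, h_right=0, diff=1 [OK], height=2
  node 13: h_left=2, h_right=-1, diff=3 [FAIL (|2--1|=3 > 1)], height=3
  node 24: h_left=-1, h_right=-1, diff=0 [OK], height=0
  node 23: h_left=3, h_right=0, diff=3 [FAIL (|3-0|=3 > 1)], height=4
  node 32: h_left=-1, h_right=-1, diff=0 [OK], height=0
  node 42: h_left=0, h_right=-1, diff=1 [OK], height=1
  node 29: h_left=-1, h_right=1, diff=2 [FAIL (|-1-1|=2 > 1)], height=2
  node 26: h_left=4, h_right=2, diff=2 [FAIL (|4-2|=2 > 1)], height=5
Node 13 violates the condition: |2 - -1| = 3 > 1.
Result: Not balanced


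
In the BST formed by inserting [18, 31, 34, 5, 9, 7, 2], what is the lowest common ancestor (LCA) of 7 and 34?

Tree insertion order: [18, 31, 34, 5, 9, 7, 2]
Tree (level-order array): [18, 5, 31, 2, 9, None, 34, None, None, 7]
In a BST, the LCA of p=7, q=34 is the first node v on the
root-to-leaf path with p <= v <= q (go left if both < v, right if both > v).
Walk from root:
  at 18: 7 <= 18 <= 34, this is the LCA
LCA = 18


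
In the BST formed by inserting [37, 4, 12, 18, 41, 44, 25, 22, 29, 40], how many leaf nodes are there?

Tree built from: [37, 4, 12, 18, 41, 44, 25, 22, 29, 40]
Tree (level-order array): [37, 4, 41, None, 12, 40, 44, None, 18, None, None, None, None, None, 25, 22, 29]
Rule: A leaf has 0 children.
Per-node child counts:
  node 37: 2 child(ren)
  node 4: 1 child(ren)
  node 12: 1 child(ren)
  node 18: 1 child(ren)
  node 25: 2 child(ren)
  node 22: 0 child(ren)
  node 29: 0 child(ren)
  node 41: 2 child(ren)
  node 40: 0 child(ren)
  node 44: 0 child(ren)
Matching nodes: [22, 29, 40, 44]
Count of leaf nodes: 4


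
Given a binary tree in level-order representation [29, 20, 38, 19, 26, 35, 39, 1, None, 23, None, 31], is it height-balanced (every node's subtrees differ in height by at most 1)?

Tree (level-order array): [29, 20, 38, 19, 26, 35, 39, 1, None, 23, None, 31]
Definition: a tree is height-balanced if, at every node, |h(left) - h(right)| <= 1 (empty subtree has height -1).
Bottom-up per-node check:
  node 1: h_left=-1, h_right=-1, diff=0 [OK], height=0
  node 19: h_left=0, h_right=-1, diff=1 [OK], height=1
  node 23: h_left=-1, h_right=-1, diff=0 [OK], height=0
  node 26: h_left=0, h_right=-1, diff=1 [OK], height=1
  node 20: h_left=1, h_right=1, diff=0 [OK], height=2
  node 31: h_left=-1, h_right=-1, diff=0 [OK], height=0
  node 35: h_left=0, h_right=-1, diff=1 [OK], height=1
  node 39: h_left=-1, h_right=-1, diff=0 [OK], height=0
  node 38: h_left=1, h_right=0, diff=1 [OK], height=2
  node 29: h_left=2, h_right=2, diff=0 [OK], height=3
All nodes satisfy the balance condition.
Result: Balanced


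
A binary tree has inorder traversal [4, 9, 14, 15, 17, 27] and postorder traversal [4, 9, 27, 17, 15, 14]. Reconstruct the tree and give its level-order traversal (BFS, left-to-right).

Inorder:   [4, 9, 14, 15, 17, 27]
Postorder: [4, 9, 27, 17, 15, 14]
Algorithm: postorder visits root last, so walk postorder right-to-left;
each value is the root of the current inorder slice — split it at that
value, recurse on the right subtree first, then the left.
Recursive splits:
  root=14; inorder splits into left=[4, 9], right=[15, 17, 27]
  root=15; inorder splits into left=[], right=[17, 27]
  root=17; inorder splits into left=[], right=[27]
  root=27; inorder splits into left=[], right=[]
  root=9; inorder splits into left=[4], right=[]
  root=4; inorder splits into left=[], right=[]
Reconstructed level-order: [14, 9, 15, 4, 17, 27]


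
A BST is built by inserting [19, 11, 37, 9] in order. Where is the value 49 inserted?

Starting tree (level order): [19, 11, 37, 9]
Insertion path: 19 -> 37
Result: insert 49 as right child of 37
Final tree (level order): [19, 11, 37, 9, None, None, 49]


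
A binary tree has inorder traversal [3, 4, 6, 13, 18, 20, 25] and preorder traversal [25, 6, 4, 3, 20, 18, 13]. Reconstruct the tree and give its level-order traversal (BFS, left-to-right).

Inorder:  [3, 4, 6, 13, 18, 20, 25]
Preorder: [25, 6, 4, 3, 20, 18, 13]
Algorithm: preorder visits root first, so consume preorder in order;
for each root, split the current inorder slice at that value into
left-subtree inorder and right-subtree inorder, then recurse.
Recursive splits:
  root=25; inorder splits into left=[3, 4, 6, 13, 18, 20], right=[]
  root=6; inorder splits into left=[3, 4], right=[13, 18, 20]
  root=4; inorder splits into left=[3], right=[]
  root=3; inorder splits into left=[], right=[]
  root=20; inorder splits into left=[13, 18], right=[]
  root=18; inorder splits into left=[13], right=[]
  root=13; inorder splits into left=[], right=[]
Reconstructed level-order: [25, 6, 4, 20, 3, 18, 13]


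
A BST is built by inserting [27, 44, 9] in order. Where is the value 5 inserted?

Starting tree (level order): [27, 9, 44]
Insertion path: 27 -> 9
Result: insert 5 as left child of 9
Final tree (level order): [27, 9, 44, 5]


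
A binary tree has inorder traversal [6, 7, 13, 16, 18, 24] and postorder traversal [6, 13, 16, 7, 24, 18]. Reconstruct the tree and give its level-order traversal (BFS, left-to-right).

Inorder:   [6, 7, 13, 16, 18, 24]
Postorder: [6, 13, 16, 7, 24, 18]
Algorithm: postorder visits root last, so walk postorder right-to-left;
each value is the root of the current inorder slice — split it at that
value, recurse on the right subtree first, then the left.
Recursive splits:
  root=18; inorder splits into left=[6, 7, 13, 16], right=[24]
  root=24; inorder splits into left=[], right=[]
  root=7; inorder splits into left=[6], right=[13, 16]
  root=16; inorder splits into left=[13], right=[]
  root=13; inorder splits into left=[], right=[]
  root=6; inorder splits into left=[], right=[]
Reconstructed level-order: [18, 7, 24, 6, 16, 13]


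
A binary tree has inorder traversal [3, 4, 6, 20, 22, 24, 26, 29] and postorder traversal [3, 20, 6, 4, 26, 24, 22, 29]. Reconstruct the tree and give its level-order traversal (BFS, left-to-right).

Inorder:   [3, 4, 6, 20, 22, 24, 26, 29]
Postorder: [3, 20, 6, 4, 26, 24, 22, 29]
Algorithm: postorder visits root last, so walk postorder right-to-left;
each value is the root of the current inorder slice — split it at that
value, recurse on the right subtree first, then the left.
Recursive splits:
  root=29; inorder splits into left=[3, 4, 6, 20, 22, 24, 26], right=[]
  root=22; inorder splits into left=[3, 4, 6, 20], right=[24, 26]
  root=24; inorder splits into left=[], right=[26]
  root=26; inorder splits into left=[], right=[]
  root=4; inorder splits into left=[3], right=[6, 20]
  root=6; inorder splits into left=[], right=[20]
  root=20; inorder splits into left=[], right=[]
  root=3; inorder splits into left=[], right=[]
Reconstructed level-order: [29, 22, 4, 24, 3, 6, 26, 20]


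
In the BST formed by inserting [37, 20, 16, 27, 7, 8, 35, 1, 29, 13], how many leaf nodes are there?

Tree built from: [37, 20, 16, 27, 7, 8, 35, 1, 29, 13]
Tree (level-order array): [37, 20, None, 16, 27, 7, None, None, 35, 1, 8, 29, None, None, None, None, 13]
Rule: A leaf has 0 children.
Per-node child counts:
  node 37: 1 child(ren)
  node 20: 2 child(ren)
  node 16: 1 child(ren)
  node 7: 2 child(ren)
  node 1: 0 child(ren)
  node 8: 1 child(ren)
  node 13: 0 child(ren)
  node 27: 1 child(ren)
  node 35: 1 child(ren)
  node 29: 0 child(ren)
Matching nodes: [1, 13, 29]
Count of leaf nodes: 3


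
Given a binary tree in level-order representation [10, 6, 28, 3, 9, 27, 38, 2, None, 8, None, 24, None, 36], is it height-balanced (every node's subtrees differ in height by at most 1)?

Tree (level-order array): [10, 6, 28, 3, 9, 27, 38, 2, None, 8, None, 24, None, 36]
Definition: a tree is height-balanced if, at every node, |h(left) - h(right)| <= 1 (empty subtree has height -1).
Bottom-up per-node check:
  node 2: h_left=-1, h_right=-1, diff=0 [OK], height=0
  node 3: h_left=0, h_right=-1, diff=1 [OK], height=1
  node 8: h_left=-1, h_right=-1, diff=0 [OK], height=0
  node 9: h_left=0, h_right=-1, diff=1 [OK], height=1
  node 6: h_left=1, h_right=1, diff=0 [OK], height=2
  node 24: h_left=-1, h_right=-1, diff=0 [OK], height=0
  node 27: h_left=0, h_right=-1, diff=1 [OK], height=1
  node 36: h_left=-1, h_right=-1, diff=0 [OK], height=0
  node 38: h_left=0, h_right=-1, diff=1 [OK], height=1
  node 28: h_left=1, h_right=1, diff=0 [OK], height=2
  node 10: h_left=2, h_right=2, diff=0 [OK], height=3
All nodes satisfy the balance condition.
Result: Balanced


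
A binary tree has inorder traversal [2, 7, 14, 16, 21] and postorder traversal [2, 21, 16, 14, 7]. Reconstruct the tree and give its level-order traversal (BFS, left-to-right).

Inorder:   [2, 7, 14, 16, 21]
Postorder: [2, 21, 16, 14, 7]
Algorithm: postorder visits root last, so walk postorder right-to-left;
each value is the root of the current inorder slice — split it at that
value, recurse on the right subtree first, then the left.
Recursive splits:
  root=7; inorder splits into left=[2], right=[14, 16, 21]
  root=14; inorder splits into left=[], right=[16, 21]
  root=16; inorder splits into left=[], right=[21]
  root=21; inorder splits into left=[], right=[]
  root=2; inorder splits into left=[], right=[]
Reconstructed level-order: [7, 2, 14, 16, 21]


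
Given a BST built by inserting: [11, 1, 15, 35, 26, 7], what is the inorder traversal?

Tree insertion order: [11, 1, 15, 35, 26, 7]
Tree (level-order array): [11, 1, 15, None, 7, None, 35, None, None, 26]
Inorder traversal: [1, 7, 11, 15, 26, 35]


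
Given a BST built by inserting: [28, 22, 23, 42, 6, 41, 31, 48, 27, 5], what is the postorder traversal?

Tree insertion order: [28, 22, 23, 42, 6, 41, 31, 48, 27, 5]
Tree (level-order array): [28, 22, 42, 6, 23, 41, 48, 5, None, None, 27, 31]
Postorder traversal: [5, 6, 27, 23, 22, 31, 41, 48, 42, 28]


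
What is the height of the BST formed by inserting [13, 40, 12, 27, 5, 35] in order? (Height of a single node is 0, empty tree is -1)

Insertion order: [13, 40, 12, 27, 5, 35]
Tree (level-order array): [13, 12, 40, 5, None, 27, None, None, None, None, 35]
Compute height bottom-up (empty subtree = -1):
  height(5) = 1 + max(-1, -1) = 0
  height(12) = 1 + max(0, -1) = 1
  height(35) = 1 + max(-1, -1) = 0
  height(27) = 1 + max(-1, 0) = 1
  height(40) = 1 + max(1, -1) = 2
  height(13) = 1 + max(1, 2) = 3
Height = 3


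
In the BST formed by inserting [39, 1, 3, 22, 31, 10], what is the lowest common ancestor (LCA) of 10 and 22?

Tree insertion order: [39, 1, 3, 22, 31, 10]
Tree (level-order array): [39, 1, None, None, 3, None, 22, 10, 31]
In a BST, the LCA of p=10, q=22 is the first node v on the
root-to-leaf path with p <= v <= q (go left if both < v, right if both > v).
Walk from root:
  at 39: both 10 and 22 < 39, go left
  at 1: both 10 and 22 > 1, go right
  at 3: both 10 and 22 > 3, go right
  at 22: 10 <= 22 <= 22, this is the LCA
LCA = 22


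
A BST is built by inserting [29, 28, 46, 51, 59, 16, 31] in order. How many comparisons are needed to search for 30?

Search path for 30: 29 -> 46 -> 31
Found: False
Comparisons: 3


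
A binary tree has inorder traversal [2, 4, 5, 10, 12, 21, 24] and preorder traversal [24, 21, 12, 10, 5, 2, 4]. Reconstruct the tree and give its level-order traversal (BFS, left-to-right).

Inorder:  [2, 4, 5, 10, 12, 21, 24]
Preorder: [24, 21, 12, 10, 5, 2, 4]
Algorithm: preorder visits root first, so consume preorder in order;
for each root, split the current inorder slice at that value into
left-subtree inorder and right-subtree inorder, then recurse.
Recursive splits:
  root=24; inorder splits into left=[2, 4, 5, 10, 12, 21], right=[]
  root=21; inorder splits into left=[2, 4, 5, 10, 12], right=[]
  root=12; inorder splits into left=[2, 4, 5, 10], right=[]
  root=10; inorder splits into left=[2, 4, 5], right=[]
  root=5; inorder splits into left=[2, 4], right=[]
  root=2; inorder splits into left=[], right=[4]
  root=4; inorder splits into left=[], right=[]
Reconstructed level-order: [24, 21, 12, 10, 5, 2, 4]


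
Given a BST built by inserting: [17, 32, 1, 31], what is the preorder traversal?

Tree insertion order: [17, 32, 1, 31]
Tree (level-order array): [17, 1, 32, None, None, 31]
Preorder traversal: [17, 1, 32, 31]


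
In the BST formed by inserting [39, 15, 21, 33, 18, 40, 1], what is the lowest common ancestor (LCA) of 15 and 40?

Tree insertion order: [39, 15, 21, 33, 18, 40, 1]
Tree (level-order array): [39, 15, 40, 1, 21, None, None, None, None, 18, 33]
In a BST, the LCA of p=15, q=40 is the first node v on the
root-to-leaf path with p <= v <= q (go left if both < v, right if both > v).
Walk from root:
  at 39: 15 <= 39 <= 40, this is the LCA
LCA = 39
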